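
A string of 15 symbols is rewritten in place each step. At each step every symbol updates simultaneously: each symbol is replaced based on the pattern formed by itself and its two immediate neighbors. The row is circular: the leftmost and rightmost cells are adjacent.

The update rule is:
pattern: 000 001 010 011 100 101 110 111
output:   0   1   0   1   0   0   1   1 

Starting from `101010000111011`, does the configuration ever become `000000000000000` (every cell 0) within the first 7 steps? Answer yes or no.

step 1: 100000001111011
step 2: 100000011111011
step 3: 100000111111011
step 4: 100001111111011
step 5: 100011111111011
step 6: 100111111111011
step 7: 101111111111011
step 7 is 101111111111011, still not uniform 0

no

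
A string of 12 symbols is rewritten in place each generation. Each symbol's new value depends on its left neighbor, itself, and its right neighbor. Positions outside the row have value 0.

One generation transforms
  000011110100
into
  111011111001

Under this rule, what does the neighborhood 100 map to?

At position 10 the neighborhood is 100; the next row has 0 there.

0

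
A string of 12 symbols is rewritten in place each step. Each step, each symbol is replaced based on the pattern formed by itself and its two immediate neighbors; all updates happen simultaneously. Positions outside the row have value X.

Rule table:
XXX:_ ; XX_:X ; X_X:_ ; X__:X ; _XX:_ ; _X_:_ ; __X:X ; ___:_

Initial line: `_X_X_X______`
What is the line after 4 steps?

_XXX_X_X_XXX

step 1: ______X____X
step 2: X____X_X__X_
step 3: XX__X___XX__
step 4: _XXX_X_X_XXX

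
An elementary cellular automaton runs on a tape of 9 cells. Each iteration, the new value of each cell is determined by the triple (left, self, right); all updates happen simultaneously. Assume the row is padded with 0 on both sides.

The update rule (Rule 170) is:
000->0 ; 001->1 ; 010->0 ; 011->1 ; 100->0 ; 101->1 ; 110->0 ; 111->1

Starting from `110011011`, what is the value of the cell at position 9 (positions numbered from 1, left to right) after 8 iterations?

0

iteration 1: 100110110
iteration 2: 001101100
iteration 3: 011011000
iteration 4: 110110000
iteration 5: 101100000
iteration 6: 011000000
iteration 7: 110000000
iteration 8: 100000000
position 9 holds 0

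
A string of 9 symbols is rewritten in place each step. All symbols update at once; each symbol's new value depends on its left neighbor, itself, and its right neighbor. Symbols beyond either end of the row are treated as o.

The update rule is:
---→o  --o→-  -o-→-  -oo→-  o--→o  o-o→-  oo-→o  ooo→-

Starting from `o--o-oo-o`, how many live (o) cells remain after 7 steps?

5

oo----o--
-oooo--o-
----oo---
ooo--ooo-
--oo---o-
o--ooo---
oo---ooo-
count of o: 5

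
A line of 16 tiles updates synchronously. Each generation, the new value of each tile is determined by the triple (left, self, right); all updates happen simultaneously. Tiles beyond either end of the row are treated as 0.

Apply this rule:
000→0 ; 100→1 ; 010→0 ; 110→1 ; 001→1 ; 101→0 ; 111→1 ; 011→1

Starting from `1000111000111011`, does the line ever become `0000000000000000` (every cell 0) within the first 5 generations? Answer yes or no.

no

generation 1: 0101111101111011
generation 2: 1001111101111011
generation 3: 0111111101111011
generation 4: 1111111101111011
generation 5: 1111111101111011
generation 5 is 1111111101111011, still not uniform 0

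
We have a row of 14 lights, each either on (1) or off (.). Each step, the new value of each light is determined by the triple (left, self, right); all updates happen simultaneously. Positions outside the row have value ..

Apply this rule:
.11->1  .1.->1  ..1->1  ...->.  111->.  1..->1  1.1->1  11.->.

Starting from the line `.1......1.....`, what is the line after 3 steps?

1111111.1111..

step 1: 111....111....
step 2: 1..1..11..1...
step 3: 1111111.1111..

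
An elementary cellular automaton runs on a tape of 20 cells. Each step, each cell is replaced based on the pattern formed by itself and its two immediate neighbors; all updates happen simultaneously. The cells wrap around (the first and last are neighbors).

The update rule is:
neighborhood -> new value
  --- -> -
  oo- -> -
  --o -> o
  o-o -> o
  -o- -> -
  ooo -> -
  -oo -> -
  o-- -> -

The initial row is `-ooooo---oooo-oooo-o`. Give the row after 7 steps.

o-------o----o----o-
-------o----o----o-o
------o----o----o-o-
-----o----o----o-o--
----o----o----o-o---
---o----o----o-o----
--o----o----o-o-----

--o----o----o-o-----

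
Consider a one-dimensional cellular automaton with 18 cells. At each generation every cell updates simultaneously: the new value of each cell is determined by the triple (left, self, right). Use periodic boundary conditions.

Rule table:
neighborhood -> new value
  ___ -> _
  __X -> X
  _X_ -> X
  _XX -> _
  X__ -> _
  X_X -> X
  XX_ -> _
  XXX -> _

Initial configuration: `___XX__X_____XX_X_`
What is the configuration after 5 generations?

generation 1: __X___XX____X__XX_
generation 2: _XX__X_____XX_X___
generation 3: X___XX____X__XX___
generation 4: X__X_____XX_X____X
generation 5: __XX____X__XX___X_

__XX____X__XX___X_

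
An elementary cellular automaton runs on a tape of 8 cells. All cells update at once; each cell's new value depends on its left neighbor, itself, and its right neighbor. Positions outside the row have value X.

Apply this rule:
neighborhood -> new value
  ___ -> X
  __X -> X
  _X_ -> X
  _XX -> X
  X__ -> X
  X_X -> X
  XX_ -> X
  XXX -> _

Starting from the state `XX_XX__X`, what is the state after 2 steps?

XX______

_XXXXXXX
XX______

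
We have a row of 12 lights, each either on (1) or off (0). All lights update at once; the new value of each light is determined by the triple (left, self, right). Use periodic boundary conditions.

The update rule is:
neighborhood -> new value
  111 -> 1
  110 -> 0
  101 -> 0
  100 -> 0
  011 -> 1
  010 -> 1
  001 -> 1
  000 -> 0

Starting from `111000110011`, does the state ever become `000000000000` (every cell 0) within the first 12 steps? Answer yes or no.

110001100111
100011001111
000110011111
001100111110
011001111100
110011111000
100111110001
001111100011
011111000110
111110001100
111100011001
111000110011
step 12 is 111000110011, still not uniform 0

no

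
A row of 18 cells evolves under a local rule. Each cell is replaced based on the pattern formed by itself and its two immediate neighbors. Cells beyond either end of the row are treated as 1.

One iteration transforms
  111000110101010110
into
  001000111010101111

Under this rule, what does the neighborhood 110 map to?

1

At position 2 the neighborhood is 110; the next row has 1 there.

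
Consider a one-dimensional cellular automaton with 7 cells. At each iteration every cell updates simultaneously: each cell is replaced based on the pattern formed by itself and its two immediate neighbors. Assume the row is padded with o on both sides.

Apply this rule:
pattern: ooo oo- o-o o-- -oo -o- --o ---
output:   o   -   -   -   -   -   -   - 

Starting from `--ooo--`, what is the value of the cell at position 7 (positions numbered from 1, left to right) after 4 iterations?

iteration 1: ---o---
iteration 2: -------
iteration 3: -------  (fixed point — unchanged through iteration 4)
position 7 holds -

-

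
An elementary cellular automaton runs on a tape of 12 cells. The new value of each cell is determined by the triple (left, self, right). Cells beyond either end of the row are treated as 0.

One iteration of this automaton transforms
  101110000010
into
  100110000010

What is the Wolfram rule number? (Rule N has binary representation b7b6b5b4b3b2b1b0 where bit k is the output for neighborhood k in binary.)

position 3: 111 → 1  (bit 7 = 1)
position 4: 110 → 1  (bit 6 = 1)
position 1: 101 → 0  (bit 5 = 0)
position 5: 100 → 0  (bit 4 = 0)
position 2: 011 → 0  (bit 3 = 0)
position 0: 010 → 1  (bit 2 = 1)
position 9: 001 → 0  (bit 1 = 0)
position 6: 000 → 0  (bit 0 = 0)
bits b7..b0 = 11000100 = 196

196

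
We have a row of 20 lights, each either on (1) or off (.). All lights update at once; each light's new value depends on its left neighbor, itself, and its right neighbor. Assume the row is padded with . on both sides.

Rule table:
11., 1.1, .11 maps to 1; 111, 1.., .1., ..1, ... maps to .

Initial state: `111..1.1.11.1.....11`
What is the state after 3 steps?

step 1: 1.1...1.1111......11
step 2: .1.....11..1......11
step 3: .......11.........11

.......11.........11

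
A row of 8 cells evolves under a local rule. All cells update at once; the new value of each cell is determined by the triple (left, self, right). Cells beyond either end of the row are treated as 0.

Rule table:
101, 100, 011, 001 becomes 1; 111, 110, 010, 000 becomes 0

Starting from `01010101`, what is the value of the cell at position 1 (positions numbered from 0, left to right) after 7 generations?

0

10101010
01010101  (repeats generation 0; period 2)
generation 7: 10101010
position 1 holds 0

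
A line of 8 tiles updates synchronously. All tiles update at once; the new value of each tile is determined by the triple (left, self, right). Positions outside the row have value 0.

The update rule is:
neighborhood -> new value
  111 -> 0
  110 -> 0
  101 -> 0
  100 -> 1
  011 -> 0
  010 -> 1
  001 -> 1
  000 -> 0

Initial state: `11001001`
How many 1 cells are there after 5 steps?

3

step 1: 00111111
step 2: 01000000
step 3: 11100000
step 4: 00010000
step 5: 00111000
count of 1: 3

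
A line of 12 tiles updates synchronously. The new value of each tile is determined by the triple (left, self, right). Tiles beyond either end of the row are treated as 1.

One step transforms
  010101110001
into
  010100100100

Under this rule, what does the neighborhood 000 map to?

At position 9 the neighborhood is 000; the next row has 1 there.

1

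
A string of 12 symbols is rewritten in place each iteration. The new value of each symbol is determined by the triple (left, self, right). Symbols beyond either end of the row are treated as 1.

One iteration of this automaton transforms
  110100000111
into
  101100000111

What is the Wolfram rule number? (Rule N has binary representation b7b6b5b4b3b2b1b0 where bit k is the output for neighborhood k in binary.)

position 0: 111 → 1  (bit 7 = 1)
position 1: 110 → 0  (bit 6 = 0)
position 2: 101 → 1  (bit 5 = 1)
position 4: 100 → 0  (bit 4 = 0)
position 9: 011 → 1  (bit 3 = 1)
position 3: 010 → 1  (bit 2 = 1)
position 8: 001 → 0  (bit 1 = 0)
position 5: 000 → 0  (bit 0 = 0)
bits b7..b0 = 10101100 = 172

172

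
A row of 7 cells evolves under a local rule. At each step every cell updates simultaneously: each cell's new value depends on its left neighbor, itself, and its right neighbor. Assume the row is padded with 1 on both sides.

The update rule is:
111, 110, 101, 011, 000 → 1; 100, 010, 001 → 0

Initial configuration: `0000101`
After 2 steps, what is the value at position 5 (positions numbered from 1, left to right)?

0110011
1110011
position 5 holds 0

0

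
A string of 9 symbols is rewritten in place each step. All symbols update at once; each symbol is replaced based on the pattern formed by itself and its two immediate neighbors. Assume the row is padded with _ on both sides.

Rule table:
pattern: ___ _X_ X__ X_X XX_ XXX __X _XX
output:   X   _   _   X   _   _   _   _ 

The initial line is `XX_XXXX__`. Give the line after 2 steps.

step 1: __X_____X
step 2: X___XXX__

X___XXX__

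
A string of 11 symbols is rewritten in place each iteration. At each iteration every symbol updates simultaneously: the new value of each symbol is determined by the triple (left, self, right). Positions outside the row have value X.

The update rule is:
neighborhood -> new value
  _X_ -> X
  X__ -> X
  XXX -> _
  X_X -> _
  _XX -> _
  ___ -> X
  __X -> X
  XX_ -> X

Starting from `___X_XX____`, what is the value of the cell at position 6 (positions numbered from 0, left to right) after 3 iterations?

X

XXXX__XXXXX
___XXX_____
XXX__XXXXXX
position 6 holds X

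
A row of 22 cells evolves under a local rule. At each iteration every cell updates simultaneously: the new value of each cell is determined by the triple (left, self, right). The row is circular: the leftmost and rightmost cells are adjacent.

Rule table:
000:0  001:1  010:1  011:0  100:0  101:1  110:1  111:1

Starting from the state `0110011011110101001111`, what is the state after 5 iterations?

0111111110110111111111

1010101101111111010111
1111110110111111111011
1111111011011111111101
1111111101101111111110
0111111110110111111111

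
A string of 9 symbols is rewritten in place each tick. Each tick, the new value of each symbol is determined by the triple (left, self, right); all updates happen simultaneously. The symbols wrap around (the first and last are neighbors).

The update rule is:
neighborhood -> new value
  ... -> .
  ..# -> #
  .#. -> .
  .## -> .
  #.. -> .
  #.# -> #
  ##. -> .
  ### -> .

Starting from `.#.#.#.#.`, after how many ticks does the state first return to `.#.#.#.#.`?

9

#.#.#.#..
.#.#.#..#
#.#.#..#.
.#.#..#.#
#.#..#.#.
.#..#.#.#
#..#.#.#.
..#.#.#.#
.#.#.#.#.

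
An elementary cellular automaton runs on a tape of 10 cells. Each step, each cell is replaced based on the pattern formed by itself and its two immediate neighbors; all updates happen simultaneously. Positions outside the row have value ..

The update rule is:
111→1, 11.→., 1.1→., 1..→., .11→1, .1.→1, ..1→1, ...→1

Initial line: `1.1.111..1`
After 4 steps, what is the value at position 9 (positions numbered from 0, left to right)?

1

step 1: 1.1.11..11
step 2: 1.1.1..11.
step 3: 1.1.1.11..
step 4: 1.1.1.1..1
position 9 holds 1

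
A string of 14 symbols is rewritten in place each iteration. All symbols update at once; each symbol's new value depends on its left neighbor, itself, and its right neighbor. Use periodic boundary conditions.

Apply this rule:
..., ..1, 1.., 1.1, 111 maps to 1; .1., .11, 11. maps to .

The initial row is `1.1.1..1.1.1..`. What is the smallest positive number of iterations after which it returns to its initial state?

iteration 1: .1.1.11.1.1.11
iteration 2: 1.1.1..1.1.1..

2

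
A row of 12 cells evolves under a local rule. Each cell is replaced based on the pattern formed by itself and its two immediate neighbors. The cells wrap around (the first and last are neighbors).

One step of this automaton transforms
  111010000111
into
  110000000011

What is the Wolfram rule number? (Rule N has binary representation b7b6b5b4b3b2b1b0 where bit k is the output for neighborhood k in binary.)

position 0: 111 → 1  (bit 7 = 1)
position 2: 110 → 0  (bit 6 = 0)
position 3: 101 → 0  (bit 5 = 0)
position 5: 100 → 0  (bit 4 = 0)
position 9: 011 → 0  (bit 3 = 0)
position 4: 010 → 0  (bit 2 = 0)
position 8: 001 → 0  (bit 1 = 0)
position 6: 000 → 0  (bit 0 = 0)
bits b7..b0 = 10000000 = 128

128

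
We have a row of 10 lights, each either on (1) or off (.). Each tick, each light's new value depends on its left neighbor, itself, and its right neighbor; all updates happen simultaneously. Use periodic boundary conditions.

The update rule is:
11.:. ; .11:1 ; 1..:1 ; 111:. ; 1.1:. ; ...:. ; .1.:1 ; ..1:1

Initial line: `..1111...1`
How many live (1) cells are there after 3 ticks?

111...1.11
...1.11.1.
..11.1..11
count of 1: 5

5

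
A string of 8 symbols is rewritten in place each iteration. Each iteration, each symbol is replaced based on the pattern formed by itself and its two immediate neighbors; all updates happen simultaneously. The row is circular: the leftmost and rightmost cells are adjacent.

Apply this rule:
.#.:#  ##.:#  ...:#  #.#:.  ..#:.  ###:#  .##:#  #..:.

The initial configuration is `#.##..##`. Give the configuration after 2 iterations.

#.##..##

iteration 1: #.##..##  (fixed point — unchanged through iteration 2)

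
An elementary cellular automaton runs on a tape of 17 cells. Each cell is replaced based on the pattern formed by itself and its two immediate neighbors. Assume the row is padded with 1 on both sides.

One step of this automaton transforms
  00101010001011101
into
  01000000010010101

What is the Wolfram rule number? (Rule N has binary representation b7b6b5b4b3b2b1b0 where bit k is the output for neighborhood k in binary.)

position 13: 111 → 0  (bit 7 = 0)
position 14: 110 → 1  (bit 6 = 1)
position 3: 101 → 0  (bit 5 = 0)
position 0: 100 → 0  (bit 4 = 0)
position 12: 011 → 1  (bit 3 = 1)
position 2: 010 → 0  (bit 2 = 0)
position 1: 001 → 1  (bit 1 = 1)
position 8: 000 → 0  (bit 0 = 0)
bits b7..b0 = 01001010 = 74

74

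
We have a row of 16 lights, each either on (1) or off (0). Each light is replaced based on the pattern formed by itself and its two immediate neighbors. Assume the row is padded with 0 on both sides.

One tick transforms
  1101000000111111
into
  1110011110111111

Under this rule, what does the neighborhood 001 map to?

0

At position 9 the neighborhood is 001; the next row has 0 there.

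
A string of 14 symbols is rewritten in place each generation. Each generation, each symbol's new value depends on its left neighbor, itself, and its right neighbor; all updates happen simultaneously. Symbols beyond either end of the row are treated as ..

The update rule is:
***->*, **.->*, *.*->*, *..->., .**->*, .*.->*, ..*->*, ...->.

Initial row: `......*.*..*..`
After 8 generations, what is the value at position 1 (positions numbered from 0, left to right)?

.....****.**..
....********..
...*********..
..**********..
.***********..
************..
************..  (fixed point — unchanged through generation 8)
position 1 holds *

*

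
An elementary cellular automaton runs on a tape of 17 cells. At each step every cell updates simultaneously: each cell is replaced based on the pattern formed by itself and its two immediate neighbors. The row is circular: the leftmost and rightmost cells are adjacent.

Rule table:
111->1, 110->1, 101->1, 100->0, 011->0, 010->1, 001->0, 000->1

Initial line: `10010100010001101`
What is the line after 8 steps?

10001110001111111

step 1: 10011101010100110
step 2: 10001111111100011
step 3: 10100111111101001
step 4: 11100011111111000
step 5: 01101001111111010
step 6: 00111000111111110
step 7: 10011010011111110
step 8: 10001110001111111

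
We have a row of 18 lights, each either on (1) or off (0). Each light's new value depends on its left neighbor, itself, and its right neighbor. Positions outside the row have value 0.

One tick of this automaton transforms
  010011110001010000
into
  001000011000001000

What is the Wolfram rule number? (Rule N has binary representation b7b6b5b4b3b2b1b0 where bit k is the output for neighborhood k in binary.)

80

position 5: 111 → 0  (bit 7 = 0)
position 7: 110 → 1  (bit 6 = 1)
position 12: 101 → 0  (bit 5 = 0)
position 2: 100 → 1  (bit 4 = 1)
position 4: 011 → 0  (bit 3 = 0)
position 1: 010 → 0  (bit 2 = 0)
position 0: 001 → 0  (bit 1 = 0)
position 9: 000 → 0  (bit 0 = 0)
bits b7..b0 = 01010000 = 80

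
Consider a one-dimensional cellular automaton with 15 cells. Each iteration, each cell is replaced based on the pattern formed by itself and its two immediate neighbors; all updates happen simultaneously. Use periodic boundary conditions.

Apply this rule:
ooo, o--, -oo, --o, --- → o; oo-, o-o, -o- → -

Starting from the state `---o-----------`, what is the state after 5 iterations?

ooo-ooooooooooo
oo--ooooooooooo
o-ooooooooooooo
--ooooooooooooo
oooooooooooooo-

oooooooooooooo-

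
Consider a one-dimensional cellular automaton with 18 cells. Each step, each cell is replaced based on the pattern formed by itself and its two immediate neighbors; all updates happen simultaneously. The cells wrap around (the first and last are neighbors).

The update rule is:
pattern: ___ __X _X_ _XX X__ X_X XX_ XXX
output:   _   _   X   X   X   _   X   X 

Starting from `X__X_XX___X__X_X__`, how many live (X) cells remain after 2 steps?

12

XX_X_XXX__XX_X_XX_
XX_X_XXXX_XX_X_XX_
count of X: 12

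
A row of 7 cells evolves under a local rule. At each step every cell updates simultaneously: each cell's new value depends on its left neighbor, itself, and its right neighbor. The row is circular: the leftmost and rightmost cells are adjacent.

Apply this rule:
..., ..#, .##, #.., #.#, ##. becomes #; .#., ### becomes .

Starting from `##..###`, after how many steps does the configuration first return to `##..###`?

step 1: .####..
step 2: ##..###

2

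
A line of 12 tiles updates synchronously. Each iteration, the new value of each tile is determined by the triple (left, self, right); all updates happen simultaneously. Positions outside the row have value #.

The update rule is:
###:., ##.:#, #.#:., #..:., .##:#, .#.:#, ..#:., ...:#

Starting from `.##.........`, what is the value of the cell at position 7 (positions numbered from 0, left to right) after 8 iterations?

iteration 1: .##.#######.
iteration 2: .##.#.....#.
iteration 3: .##.#.###.#.
iteration 4: .##.#.#.#.#.
iteration 5: .##.#.#.#.#.  (fixed point — unchanged through iteration 8)
position 7 holds .

.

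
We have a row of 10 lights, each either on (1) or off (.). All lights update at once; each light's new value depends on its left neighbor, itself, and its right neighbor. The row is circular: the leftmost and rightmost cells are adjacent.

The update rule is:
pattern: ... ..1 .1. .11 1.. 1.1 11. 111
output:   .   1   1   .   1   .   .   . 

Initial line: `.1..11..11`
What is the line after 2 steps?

1...11..1.

step 1: .111..11..
step 2: 1...11..1.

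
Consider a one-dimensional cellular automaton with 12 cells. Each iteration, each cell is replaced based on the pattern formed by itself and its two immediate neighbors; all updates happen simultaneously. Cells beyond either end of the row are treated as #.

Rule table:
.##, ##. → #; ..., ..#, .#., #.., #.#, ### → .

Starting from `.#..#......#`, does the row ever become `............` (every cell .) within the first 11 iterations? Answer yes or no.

iteration 1: ...........#
iteration 2: ...........#  (fixed point — unchanged through iteration 11)
iteration 11 is ...........#, still not uniform .

no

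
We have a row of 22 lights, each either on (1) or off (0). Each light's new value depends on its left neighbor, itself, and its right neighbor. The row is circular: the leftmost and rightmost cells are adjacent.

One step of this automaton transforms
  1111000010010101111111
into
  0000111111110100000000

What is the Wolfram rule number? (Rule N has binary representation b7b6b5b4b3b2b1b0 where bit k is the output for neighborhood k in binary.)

23

position 0: 111 → 0  (bit 7 = 0)
position 3: 110 → 0  (bit 6 = 0)
position 12: 101 → 0  (bit 5 = 0)
position 4: 100 → 1  (bit 4 = 1)
position 15: 011 → 0  (bit 3 = 0)
position 8: 010 → 1  (bit 2 = 1)
position 7: 001 → 1  (bit 1 = 1)
position 5: 000 → 1  (bit 0 = 1)
bits b7..b0 = 00010111 = 23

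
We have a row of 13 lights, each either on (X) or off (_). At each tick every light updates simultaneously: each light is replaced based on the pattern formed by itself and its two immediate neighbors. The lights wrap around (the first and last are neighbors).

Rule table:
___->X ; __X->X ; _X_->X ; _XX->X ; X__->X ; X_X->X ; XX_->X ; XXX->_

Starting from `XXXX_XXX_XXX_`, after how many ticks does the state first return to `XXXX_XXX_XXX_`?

tick 1: X__XXX_XXX_XX
tick 2: XXXX_XXX_XXX_

2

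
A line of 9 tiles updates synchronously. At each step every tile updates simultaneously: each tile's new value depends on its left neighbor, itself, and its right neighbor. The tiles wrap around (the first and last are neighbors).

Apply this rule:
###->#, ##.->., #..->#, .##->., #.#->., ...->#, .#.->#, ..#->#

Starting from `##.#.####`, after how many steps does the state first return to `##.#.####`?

4

#..#..###
.#####.##
..###....
##.#.####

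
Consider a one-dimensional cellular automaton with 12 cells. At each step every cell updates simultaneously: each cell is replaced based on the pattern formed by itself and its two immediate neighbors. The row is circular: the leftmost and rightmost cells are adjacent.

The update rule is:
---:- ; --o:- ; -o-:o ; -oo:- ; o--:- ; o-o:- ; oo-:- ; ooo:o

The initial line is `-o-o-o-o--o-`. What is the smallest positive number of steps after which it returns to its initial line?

1

step 1: -o-o-o-o--o-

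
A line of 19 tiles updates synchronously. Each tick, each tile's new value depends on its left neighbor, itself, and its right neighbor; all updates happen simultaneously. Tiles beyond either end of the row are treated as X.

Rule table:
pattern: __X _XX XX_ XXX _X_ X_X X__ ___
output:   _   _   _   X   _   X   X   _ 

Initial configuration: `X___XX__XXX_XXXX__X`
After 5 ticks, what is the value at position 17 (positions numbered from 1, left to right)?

_

_X____X__X_X_XX_X__
X_X____X__X_X__X_X_
_X_X____X__X_X__X_X
X_X_X____X__X_X__X_
_X_X_X____X__X_X__X
position 17 holds _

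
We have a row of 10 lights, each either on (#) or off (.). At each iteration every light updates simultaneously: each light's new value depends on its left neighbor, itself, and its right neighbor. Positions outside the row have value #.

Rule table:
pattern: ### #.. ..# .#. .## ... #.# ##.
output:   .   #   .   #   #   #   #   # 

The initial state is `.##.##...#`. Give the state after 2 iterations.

########.#
.......###

.......###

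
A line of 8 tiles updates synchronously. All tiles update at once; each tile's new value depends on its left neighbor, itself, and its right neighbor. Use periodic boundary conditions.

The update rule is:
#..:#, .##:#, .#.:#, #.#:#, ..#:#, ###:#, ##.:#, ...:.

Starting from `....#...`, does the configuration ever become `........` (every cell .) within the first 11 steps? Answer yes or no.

step 1: ...###..
step 2: ..#####.
step 3: .#######
step 4: ########
step 5: ########  (fixed point — unchanged through step 11)
step 11 is ########, still not uniform .

no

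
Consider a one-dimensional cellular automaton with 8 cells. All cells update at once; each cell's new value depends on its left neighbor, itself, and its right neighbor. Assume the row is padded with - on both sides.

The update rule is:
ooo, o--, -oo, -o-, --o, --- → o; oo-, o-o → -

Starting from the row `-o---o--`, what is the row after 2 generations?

oooooooo
ooooooo-

ooooooo-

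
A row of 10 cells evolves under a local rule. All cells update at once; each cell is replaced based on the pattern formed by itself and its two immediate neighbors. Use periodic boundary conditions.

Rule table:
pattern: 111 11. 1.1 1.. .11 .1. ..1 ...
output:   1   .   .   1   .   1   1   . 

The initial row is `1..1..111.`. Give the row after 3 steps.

step 1: 111111.1..
step 2: .1111..111
step 3: ..11.11.1.

..11.11.1.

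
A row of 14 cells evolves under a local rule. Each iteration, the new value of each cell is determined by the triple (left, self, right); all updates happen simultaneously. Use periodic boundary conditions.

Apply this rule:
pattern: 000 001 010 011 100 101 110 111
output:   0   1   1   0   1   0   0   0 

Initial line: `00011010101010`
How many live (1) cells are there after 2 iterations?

00100010101011
11110110101000
count of 1: 8

8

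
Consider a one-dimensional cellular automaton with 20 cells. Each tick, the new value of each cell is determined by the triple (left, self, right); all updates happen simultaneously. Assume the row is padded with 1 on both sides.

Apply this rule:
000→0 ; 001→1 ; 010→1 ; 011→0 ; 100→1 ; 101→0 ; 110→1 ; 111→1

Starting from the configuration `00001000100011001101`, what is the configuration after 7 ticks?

tick 1: 10011101110101110100
tick 2: 11101100110100110111
tick 3: 11100111010111010011
tick 4: 11111011010011011101
tick 5: 11111001011101001100
tick 6: 11111111001101110111
tick 7: 11111111110100110011

11111111110100110011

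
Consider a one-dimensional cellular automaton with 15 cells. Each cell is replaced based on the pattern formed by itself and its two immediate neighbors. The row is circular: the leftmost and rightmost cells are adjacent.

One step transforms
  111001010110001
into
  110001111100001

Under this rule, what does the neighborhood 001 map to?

0

At position 4 the neighborhood is 001; the next row has 0 there.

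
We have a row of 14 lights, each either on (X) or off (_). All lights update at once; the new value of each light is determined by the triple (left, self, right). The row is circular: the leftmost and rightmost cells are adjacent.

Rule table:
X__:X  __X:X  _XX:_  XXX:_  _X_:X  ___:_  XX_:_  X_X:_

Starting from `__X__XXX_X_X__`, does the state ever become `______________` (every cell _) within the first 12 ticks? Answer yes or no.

yes

_XXXX____X_XX_
X____X__XX___X
_X__XXXX__X_X_
XXXX____XXX_XX
____X__X______
___XXXXXX_____
__X______X____
_XXX____XXX___
X___X__X___X__
XX_XXXXXX_XXXX
______________
all cells are _ at tick 11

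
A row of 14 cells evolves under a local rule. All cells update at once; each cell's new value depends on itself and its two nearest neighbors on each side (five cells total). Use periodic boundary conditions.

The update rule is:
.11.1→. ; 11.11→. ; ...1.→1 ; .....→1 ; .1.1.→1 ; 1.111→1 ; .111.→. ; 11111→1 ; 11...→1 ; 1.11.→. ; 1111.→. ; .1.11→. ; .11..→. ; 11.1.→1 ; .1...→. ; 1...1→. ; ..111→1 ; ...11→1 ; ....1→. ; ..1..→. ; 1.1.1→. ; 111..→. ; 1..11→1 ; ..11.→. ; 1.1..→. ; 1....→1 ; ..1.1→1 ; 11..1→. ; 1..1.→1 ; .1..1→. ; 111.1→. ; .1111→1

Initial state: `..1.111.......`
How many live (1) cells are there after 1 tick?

10

tick 1: .11.1..1111111
count of 1: 10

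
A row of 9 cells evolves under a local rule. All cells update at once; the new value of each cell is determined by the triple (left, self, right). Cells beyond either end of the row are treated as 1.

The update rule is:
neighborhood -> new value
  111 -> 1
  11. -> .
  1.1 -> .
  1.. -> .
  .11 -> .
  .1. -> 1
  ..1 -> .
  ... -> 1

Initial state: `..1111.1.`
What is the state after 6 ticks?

tick 1: ...11..1.
tick 2: .1.....1.
tick 3: .1.111.1.
tick 4: .1..1..1.
tick 5: .1..1..1.  (fixed point — unchanged through tick 6)

.1..1..1.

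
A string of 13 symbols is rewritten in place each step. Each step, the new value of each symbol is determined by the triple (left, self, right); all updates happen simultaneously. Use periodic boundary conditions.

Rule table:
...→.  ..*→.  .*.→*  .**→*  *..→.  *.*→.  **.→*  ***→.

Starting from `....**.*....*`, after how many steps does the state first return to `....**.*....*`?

....**.*....*

1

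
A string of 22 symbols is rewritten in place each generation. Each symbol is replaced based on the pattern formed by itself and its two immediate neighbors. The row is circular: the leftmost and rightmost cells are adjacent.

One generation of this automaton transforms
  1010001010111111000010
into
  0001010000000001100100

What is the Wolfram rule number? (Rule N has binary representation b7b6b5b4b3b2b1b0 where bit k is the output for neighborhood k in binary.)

position 11: 111 → 0  (bit 7 = 0)
position 15: 110 → 1  (bit 6 = 1)
position 1: 101 → 0  (bit 5 = 0)
position 3: 100 → 1  (bit 4 = 1)
position 10: 011 → 0  (bit 3 = 0)
position 0: 010 → 0  (bit 2 = 0)
position 5: 001 → 1  (bit 1 = 1)
position 4: 000 → 0  (bit 0 = 0)
bits b7..b0 = 01010010 = 82

82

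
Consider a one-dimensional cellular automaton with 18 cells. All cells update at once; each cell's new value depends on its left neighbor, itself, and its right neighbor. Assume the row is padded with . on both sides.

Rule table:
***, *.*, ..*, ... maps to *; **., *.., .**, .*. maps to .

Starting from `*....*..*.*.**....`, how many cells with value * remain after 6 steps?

..***..*.*.*...***
**.*..*.*.*..**.*.
..*..*.*.*..*..*..
**..*.*.*..*..*..*
...*.*.*..*..*..*.
***.*.*..*..*..*..
count of *: 8

8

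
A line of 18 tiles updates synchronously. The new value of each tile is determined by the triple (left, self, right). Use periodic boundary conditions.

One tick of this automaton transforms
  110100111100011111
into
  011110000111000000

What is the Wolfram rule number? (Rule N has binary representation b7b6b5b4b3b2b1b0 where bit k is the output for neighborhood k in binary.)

117

position 0: 111 → 0  (bit 7 = 0)
position 1: 110 → 1  (bit 6 = 1)
position 2: 101 → 1  (bit 5 = 1)
position 4: 100 → 1  (bit 4 = 1)
position 6: 011 → 0  (bit 3 = 0)
position 3: 010 → 1  (bit 2 = 1)
position 5: 001 → 0  (bit 1 = 0)
position 11: 000 → 1  (bit 0 = 1)
bits b7..b0 = 01110101 = 117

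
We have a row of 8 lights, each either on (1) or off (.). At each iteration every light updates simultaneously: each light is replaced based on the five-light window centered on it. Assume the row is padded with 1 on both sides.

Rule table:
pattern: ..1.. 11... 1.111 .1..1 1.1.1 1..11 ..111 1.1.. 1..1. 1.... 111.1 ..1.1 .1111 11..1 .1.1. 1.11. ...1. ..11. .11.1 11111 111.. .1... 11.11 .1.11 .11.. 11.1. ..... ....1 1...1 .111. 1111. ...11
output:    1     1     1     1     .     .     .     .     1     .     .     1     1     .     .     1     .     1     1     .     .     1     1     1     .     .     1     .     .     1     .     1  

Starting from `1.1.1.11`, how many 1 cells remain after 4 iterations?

5

.....111
1.1.1.1.
.......1
1.111.1.
count of 1: 5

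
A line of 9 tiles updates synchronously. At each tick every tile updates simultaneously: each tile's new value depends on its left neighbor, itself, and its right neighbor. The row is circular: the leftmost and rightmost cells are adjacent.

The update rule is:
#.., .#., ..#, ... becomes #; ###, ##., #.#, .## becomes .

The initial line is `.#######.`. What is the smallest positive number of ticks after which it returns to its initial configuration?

tick 1: #.......#
tick 2: .#######.

2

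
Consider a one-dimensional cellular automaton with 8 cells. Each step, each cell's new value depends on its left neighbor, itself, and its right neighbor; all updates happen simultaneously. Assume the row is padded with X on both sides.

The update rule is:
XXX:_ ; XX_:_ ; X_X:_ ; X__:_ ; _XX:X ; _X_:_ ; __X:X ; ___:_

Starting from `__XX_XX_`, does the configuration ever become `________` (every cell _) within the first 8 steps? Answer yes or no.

no

_XX__X__
_X__X__X
___X__XX
__X__XX_
_X__XX__
___XX__X
__XX__XX
_XX__XX_
step 8 is _XX__XX_, still not uniform _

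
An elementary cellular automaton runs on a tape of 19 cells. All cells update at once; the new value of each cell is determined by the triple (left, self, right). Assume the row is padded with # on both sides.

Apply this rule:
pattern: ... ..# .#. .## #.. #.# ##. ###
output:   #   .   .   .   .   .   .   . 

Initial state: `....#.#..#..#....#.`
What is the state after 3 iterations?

.##...........##...

iteration 1: .##...........##...
iteration 2: ....#########....#.
iteration 3: .##...........##...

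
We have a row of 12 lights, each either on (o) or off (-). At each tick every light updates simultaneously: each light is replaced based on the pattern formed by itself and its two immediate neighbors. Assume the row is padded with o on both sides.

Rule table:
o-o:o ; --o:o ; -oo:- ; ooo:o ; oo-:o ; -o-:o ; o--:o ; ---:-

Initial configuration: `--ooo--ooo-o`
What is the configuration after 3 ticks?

oooo-oooo-oo

oo-oooo-ooo-
ooo-oooo-ooo
oooo-oooo-oo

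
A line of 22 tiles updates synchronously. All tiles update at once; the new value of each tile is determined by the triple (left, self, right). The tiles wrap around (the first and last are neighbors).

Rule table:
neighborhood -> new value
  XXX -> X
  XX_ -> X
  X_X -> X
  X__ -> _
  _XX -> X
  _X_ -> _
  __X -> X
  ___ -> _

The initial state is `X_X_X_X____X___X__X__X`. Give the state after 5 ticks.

XXXX__X___X__X__XXXXXX

XX_X_X____X___X__X__XX
XXX_X____X___X__X__XXX
XXXX____X___X__X__XXXX
XXXX___X___X__X__XXXXX
XXXX__X___X__X__XXXXXX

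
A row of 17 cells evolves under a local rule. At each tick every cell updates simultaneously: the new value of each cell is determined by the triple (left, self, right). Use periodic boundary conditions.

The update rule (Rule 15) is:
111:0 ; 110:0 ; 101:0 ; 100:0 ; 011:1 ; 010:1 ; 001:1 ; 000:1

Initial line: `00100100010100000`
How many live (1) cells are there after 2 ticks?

11101101110101111
00001001000101000
count of 1: 4

4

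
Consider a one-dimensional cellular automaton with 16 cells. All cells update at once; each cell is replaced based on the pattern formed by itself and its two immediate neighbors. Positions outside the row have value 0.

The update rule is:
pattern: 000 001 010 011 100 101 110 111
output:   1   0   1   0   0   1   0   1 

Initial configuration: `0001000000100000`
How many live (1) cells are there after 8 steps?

6

1101011110101111
0011101101110110
1001010010101000
1001110011111011
1000100001110100
1010101100101101
1111110000110011
0111100110000000
count of 1: 6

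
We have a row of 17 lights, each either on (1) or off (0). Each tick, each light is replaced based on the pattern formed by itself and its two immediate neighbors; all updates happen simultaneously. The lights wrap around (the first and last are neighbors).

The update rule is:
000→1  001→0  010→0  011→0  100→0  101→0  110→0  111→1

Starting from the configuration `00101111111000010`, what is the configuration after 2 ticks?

10000111110011000
00110011100000010

00110011100000010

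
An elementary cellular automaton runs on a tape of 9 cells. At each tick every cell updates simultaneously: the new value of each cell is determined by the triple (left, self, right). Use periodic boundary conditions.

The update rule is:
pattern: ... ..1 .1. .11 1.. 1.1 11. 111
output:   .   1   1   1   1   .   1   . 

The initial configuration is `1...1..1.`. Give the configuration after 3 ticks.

tick 1: 11.11111.
tick 2: 11.1...1.
tick 3: 11.11.11.

11.11.11.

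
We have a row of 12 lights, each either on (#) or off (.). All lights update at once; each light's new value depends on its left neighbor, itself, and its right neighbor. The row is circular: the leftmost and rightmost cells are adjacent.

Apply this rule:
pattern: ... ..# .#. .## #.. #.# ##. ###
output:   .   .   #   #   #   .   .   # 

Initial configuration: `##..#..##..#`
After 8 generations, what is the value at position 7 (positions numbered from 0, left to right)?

#

#.#.##.#.#.#
..#.#..#.#.#
#.#.##.#.#.#  (repeats generation 1; period 2)
generation 8: ..#.#..#.#.#
position 7 holds #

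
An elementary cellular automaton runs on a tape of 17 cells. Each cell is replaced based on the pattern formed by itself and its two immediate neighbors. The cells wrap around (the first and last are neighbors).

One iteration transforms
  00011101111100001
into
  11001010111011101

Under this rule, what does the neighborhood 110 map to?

0

At position 5 the neighborhood is 110; the next row has 0 there.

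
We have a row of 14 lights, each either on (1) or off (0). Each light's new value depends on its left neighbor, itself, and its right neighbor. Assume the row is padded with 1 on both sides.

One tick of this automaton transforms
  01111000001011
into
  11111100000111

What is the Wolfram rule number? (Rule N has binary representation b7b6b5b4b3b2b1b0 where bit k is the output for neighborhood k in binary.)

248

position 2: 111 → 1  (bit 7 = 1)
position 4: 110 → 1  (bit 6 = 1)
position 0: 101 → 1  (bit 5 = 1)
position 5: 100 → 1  (bit 4 = 1)
position 1: 011 → 1  (bit 3 = 1)
position 10: 010 → 0  (bit 2 = 0)
position 9: 001 → 0  (bit 1 = 0)
position 6: 000 → 0  (bit 0 = 0)
bits b7..b0 = 11111000 = 248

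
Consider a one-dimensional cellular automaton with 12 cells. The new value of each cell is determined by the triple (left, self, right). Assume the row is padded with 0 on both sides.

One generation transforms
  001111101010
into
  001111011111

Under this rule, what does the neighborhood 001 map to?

0

At position 1 the neighborhood is 001; the next row has 0 there.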